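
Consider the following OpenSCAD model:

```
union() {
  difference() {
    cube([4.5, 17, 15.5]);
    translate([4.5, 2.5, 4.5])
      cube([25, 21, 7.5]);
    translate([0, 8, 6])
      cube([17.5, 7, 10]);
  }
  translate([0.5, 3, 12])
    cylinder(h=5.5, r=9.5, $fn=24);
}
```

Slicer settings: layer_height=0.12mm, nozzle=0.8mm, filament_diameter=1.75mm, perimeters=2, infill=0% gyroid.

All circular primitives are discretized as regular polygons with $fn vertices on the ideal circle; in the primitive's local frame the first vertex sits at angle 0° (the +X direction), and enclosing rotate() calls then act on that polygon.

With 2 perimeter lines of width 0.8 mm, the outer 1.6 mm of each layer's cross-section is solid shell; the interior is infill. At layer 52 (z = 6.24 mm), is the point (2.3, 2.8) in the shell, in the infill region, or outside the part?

At z = 6.24 mm: the 4.5×17 cube contributes its full rectangle; the cube at (4.5, 2.5) is present — its section is the full 25×21 rectangle; the cube at (0, 8) is present — its section is the full 17.5×7 rectangle; Taking the first minus the rest: starting from the 4.5×17 cube, the 25×21 cube at (4.5, 2.5) misses the remaining region (no effect); the 17.5×7 cube at (0, 8) partially overlaps it — only the 31.50 mm² overlap (of its 122.50 mm²) is removed, clipping the outline — 2 connected regions; the cylinder at (0.5, 3) is absent (z outside [12, 17.5]); Taking the union: only the result so far is present, so the union is just that shape — 2 connected regions. Overall, the cross-section has 2 separate islands. The nearest boundary edge runs (4.50, 8.00)→(4.50, 2.50); distance from the point to it = 2.20 mm. (Shell/infill is judged within the island containing the point — the largest one.) The point is inside the cross-section and 2.20 mm from the nearest boundary — more than the 1.6 mm shell width (2 × 0.8), so it's in the infill interior.

infill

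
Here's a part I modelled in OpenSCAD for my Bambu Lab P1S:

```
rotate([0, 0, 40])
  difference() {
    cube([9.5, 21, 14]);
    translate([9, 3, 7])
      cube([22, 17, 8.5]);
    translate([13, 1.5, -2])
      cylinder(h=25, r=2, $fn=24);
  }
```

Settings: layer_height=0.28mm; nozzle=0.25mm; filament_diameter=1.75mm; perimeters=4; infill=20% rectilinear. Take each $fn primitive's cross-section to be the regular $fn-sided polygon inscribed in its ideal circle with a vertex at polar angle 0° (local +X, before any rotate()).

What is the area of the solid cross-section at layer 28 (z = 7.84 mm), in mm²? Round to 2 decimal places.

At z = 7.84 mm: the 9.5×21 cube contributes its full rectangle (area 199.50 mm²); the cube at (9, 3) (footprint 22×17) is included at this height (area 374.00 mm²); the cylinder at (13, 1.5): section is a regular 24-gon, circumradius r=2 (area = (24/2)·2.000²·sin(360°/24) = 12.42 mm²); Subtracting the remaining from the first: starting from the 9.5×21 cube (199.50 mm²), the 22×17 cube at (9, 3) partially overlaps it — only the 8.50 mm² overlap (of its 374.00 mm²) is removed, clipping the outline; the r=2 cylinder at (13, 1.5) misses the remaining region (no effect) — area = 191.00 mm²; (whole slice rotated 40° about Z — lengths, areas and connectivity unchanged). Overall, the cross-section is a single solid region. Net area = 191.00 mm².

191.00 mm²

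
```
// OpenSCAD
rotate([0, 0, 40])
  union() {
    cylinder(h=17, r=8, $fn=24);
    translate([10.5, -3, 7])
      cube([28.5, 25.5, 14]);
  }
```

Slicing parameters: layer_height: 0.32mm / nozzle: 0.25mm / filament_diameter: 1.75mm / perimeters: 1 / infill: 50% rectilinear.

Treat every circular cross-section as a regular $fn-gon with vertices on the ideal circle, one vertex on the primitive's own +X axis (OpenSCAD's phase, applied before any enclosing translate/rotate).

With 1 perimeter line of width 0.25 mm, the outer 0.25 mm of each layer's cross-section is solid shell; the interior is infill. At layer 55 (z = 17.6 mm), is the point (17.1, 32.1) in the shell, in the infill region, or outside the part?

infill

At z = 17.6 mm: the cylinder is absent (z outside [0, 17]); the cube at (10.5, -3) is present — its section is the full 28.5×25.5 rectangle; Taking the union: only the 28.5×25.5 cube at (10.5, -3) is present, so the union is just that shape — 1 connected region; (whole slice rotated 40° about Z — lengths, areas and connectivity unchanged). Overall, the cross-section is a single solid region. Undo the 40° rotation: the query point maps to (33.733, 13.598) in the un-rotated model frame. The nearest boundary edge runs (39.00, -3.00)→(39.00, 22.50); distance from the point to it = 5.27 mm. The point is inside the cross-section and 5.27 mm from the nearest boundary — more than the 0.25 mm shell width (1 × 0.25), so it's in the infill interior.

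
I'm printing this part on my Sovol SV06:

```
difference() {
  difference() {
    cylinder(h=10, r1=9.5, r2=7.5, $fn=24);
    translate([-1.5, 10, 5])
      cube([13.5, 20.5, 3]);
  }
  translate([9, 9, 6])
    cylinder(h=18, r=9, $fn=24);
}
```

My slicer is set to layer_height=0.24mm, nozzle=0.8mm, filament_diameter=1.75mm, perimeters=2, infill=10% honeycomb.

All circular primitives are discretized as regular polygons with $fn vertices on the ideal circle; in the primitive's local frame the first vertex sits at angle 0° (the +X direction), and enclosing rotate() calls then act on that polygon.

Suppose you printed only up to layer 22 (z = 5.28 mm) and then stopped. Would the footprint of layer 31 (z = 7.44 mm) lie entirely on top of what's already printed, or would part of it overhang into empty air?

entirely on top

Compare the two slices. At z = 5.28: the cone: at t=0.528 of its height the radius interpolates to r₁+(r₂−r₁)t = 8.444, giving a regular 24-gon of that circumradius (area = (24/2)·8.444²·sin(360°/24) = 221.45 mm²); the 13.5×20.5 cube at (-1.5, 10) contributes its full rectangle (area 276.75 mm²); Taking the first minus the rest: starting from the cone (221.45 mm²), the 13.5×20.5 cube at (-1.5, 10) misses the remaining region (no effect) — area = 221.45 mm²; the cylinder at (9, 9) is not intersected at this z (z outside [6, 24]); Subtracting the remaining from the first: none of the subtracted shapes is present at this height, so that combined region is unchanged — area = 221.45 mm². At z = 7.44: the cone: at t=0.744 of its height the radius interpolates to r₁+(r₂−r₁)t = 8.012, giving a regular 24-gon of that circumradius (area = (24/2)·8.012²·sin(360°/24) = 199.37 mm²); the 13.5×20.5 cube at (-1.5, 10) contributes its full rectangle (area 276.75 mm²); Subtracting the remaining from the first: starting from the cone (199.37 mm²), the 13.5×20.5 cube at (-1.5, 10) misses the remaining region (no effect) — area = 199.37 mm²; the cylinder at (9, 9): section is a regular 24-gon, circumradius r=9 (area = (24/2)·9.000²·sin(360°/24) = 251.57 mm²); Subtracting the remaining from the first: starting from that combined region (199.37 mm²), the r=9 cylinder at (9, 9) partially overlaps it — only the 31.87 mm² overlap (of its 251.57 mm²) is removed, clipping the outline — area = 167.50 mm². Checking containment: the cross-section at z = 7.44 is a subset of the cross-section at z = 5.28.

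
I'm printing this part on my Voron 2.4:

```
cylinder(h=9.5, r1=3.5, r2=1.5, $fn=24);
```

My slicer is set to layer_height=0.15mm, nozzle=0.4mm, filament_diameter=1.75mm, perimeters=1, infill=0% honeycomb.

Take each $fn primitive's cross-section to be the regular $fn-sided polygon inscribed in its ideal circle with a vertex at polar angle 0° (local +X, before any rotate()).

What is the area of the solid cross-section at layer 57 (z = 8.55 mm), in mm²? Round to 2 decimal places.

At z = 8.55 mm: the cone contributes a regular 24-gon of circumradius 1.700 (interpolated between r1=3.5 and r2=1.5 at t=0.900) (area = (24/2)·1.700²·sin(360°/24) = 8.98 mm²). Overall, the cross-section is a single solid region. Net area = 8.98 mm².

8.98 mm²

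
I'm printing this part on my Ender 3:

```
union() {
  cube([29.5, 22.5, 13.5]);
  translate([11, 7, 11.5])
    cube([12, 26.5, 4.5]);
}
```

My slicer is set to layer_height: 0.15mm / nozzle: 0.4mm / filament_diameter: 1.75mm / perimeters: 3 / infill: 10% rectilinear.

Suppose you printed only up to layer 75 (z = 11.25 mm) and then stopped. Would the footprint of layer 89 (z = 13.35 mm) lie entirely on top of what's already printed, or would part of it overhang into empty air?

Compare the two slices. At z = 11.25: the 29.5×22.5 cube contributes its full rectangle (area 663.75 mm²); the cube at (11, 7) is not intersected at this z (z outside [11.5, 16]); Combining (union): only the 29.5×22.5 cube is present, so the union is just that shape — area = 663.75 mm². At z = 13.35: the 29.5×22.5 cube contributes its full rectangle (area 663.75 mm²); the cube at (11, 7) (footprint 12×26.5) is included at this height (area 318.00 mm²); Combining (union): the regions partially overlap — summed areas 981.75 mm² minus the doubly-counted overlap 186.00 mm² gives 795.75 mm² — area = 795.75 mm². Checking containment: at z = 13.35 the cross-section extends beyond the z = 11.25 cross-section by about 132.00 mm².

part overhangs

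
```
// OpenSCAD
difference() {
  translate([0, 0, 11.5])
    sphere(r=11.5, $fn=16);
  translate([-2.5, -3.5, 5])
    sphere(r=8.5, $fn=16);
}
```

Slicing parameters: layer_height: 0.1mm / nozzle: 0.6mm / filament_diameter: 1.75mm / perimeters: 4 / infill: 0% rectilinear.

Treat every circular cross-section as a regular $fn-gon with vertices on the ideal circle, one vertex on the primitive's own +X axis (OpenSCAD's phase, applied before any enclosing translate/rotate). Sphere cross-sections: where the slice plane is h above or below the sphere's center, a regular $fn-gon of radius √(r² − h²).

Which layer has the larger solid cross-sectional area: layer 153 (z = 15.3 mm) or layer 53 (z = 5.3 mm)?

Layer 153 (z = 15.3): the r=11.5 sphere contributes a regular 16-gon of circumradius √(11.5²−3.8²) = 10.854 (area = (16/2)·10.854²·sin(360°/16) = 360.67 mm²); the sphere at (-2.5, -3.5) does not reach this height (|z−center|=10.300 > r=8.5); Subtracting the remaining from the first: none of the subtracted shapes is present at this height, so the r=11.5 sphere is unchanged — area = 360.67 mm². So its area = 360.67 mm². Layer 53 (z = 5.3): the r=11.5 sphere slices to a regular 16-gon of circumradius 9.686 (√(r²−h²) with h=6.2 from center) (area = (16/2)·9.686²·sin(360°/16) = 287.20 mm²); the r=8.5 sphere at (-2.5, -3.5) slices to a regular 16-gon of circumradius 8.495 (√(r²−h²) with h=0.3 from center) (area = (16/2)·8.495²·sin(360°/16) = 220.92 mm²); After the difference (first − rest): starting from the r=11.5 sphere (287.20 mm²), the r=8.5 sphere at (-2.5, -3.5) partially overlaps it — only the 174.67 mm² overlap (of its 220.92 mm²) is removed, clipping the outline — area = 112.53 mm². So its area = 112.53 mm². Layer 153 is larger (360.67 vs 112.53 mm²).

layer 153 (z = 15.3 mm)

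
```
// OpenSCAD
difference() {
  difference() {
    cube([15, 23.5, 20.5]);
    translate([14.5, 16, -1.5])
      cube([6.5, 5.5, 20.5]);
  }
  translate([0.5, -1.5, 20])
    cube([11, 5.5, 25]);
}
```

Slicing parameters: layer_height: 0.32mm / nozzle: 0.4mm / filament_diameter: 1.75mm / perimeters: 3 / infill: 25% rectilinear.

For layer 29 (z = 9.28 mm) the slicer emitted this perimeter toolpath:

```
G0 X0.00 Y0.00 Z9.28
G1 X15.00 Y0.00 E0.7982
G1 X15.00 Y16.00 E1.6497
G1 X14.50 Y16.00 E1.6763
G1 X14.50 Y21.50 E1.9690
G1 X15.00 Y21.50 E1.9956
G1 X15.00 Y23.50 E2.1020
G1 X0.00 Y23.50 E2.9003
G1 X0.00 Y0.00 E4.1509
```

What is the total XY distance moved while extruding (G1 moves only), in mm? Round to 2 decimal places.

Sum the Euclidean lengths of each G1 segment: total = 78.00 mm.

78.00 mm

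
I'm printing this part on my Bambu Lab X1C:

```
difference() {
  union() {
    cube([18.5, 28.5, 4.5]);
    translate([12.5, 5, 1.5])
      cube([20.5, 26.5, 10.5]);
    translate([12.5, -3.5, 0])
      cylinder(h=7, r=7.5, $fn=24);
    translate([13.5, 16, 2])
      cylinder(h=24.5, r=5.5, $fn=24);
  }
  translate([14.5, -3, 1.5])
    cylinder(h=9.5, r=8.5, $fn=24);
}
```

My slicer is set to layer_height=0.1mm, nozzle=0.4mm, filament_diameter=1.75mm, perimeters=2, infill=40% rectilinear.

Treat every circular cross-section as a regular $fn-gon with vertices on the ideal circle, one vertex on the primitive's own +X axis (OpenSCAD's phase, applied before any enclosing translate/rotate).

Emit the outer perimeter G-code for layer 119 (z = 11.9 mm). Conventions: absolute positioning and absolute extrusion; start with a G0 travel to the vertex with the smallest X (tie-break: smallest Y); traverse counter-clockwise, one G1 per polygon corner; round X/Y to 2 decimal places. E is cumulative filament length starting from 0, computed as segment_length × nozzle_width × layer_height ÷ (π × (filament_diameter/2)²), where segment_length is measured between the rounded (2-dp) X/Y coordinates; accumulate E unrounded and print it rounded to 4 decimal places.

G0 X8.00 Y16.00 Z11.90
G1 X8.19 Y14.58 E0.0238
G1 X8.74 Y13.25 E0.0478
G1 X9.61 Y12.11 E0.0716
G1 X10.75 Y11.24 E0.0955
G1 X12.08 Y10.69 E0.1194
G1 X12.50 Y10.63 E0.1264
G1 X12.50 Y5.00 E0.2201
G1 X33.00 Y5.00 E0.5610
G1 X33.00 Y31.50 E1.0017
G1 X12.50 Y31.50 E1.3426
G1 X12.50 Y21.37 E1.5111
G1 X12.08 Y21.31 E1.5181
G1 X10.75 Y20.76 E1.5421
G1 X9.61 Y19.89 E1.5659
G1 X8.74 Y18.75 E1.5898
G1 X8.19 Y17.42 E1.6137
G1 X8.00 Y16.00 E1.6375

At z = 11.9 mm: the cube is absent (z outside [0, 4.5]); the cube at (12.5, 5) is present — its section is the full 20.5×26.5 rectangle; the cylinder at (12.5, -3.5) is not intersected at this z (z outside [0, 7]); the cylinder at (13.5, 16): section is a regular 24-gon, circumradius r=5.5; Taking the union: the regions partially overlap (shared area 57.84 mm²), so overlapping operands fuse into one piece — 1 connected region; the cylinder at (14.5, -3) is not intersected at this z (z outside [1.5, 11]); Taking the first minus the rest: none of the subtracted shapes is present at this height, so that combined region is unchanged — 1 connected region. The outline is a single polygon with 17 vertices. Extrusion per mm of travel: 0.4 × 0.1 / (π × 0.875²) = 0.016630. Accumulating E over each segment gives final E = 1.6375.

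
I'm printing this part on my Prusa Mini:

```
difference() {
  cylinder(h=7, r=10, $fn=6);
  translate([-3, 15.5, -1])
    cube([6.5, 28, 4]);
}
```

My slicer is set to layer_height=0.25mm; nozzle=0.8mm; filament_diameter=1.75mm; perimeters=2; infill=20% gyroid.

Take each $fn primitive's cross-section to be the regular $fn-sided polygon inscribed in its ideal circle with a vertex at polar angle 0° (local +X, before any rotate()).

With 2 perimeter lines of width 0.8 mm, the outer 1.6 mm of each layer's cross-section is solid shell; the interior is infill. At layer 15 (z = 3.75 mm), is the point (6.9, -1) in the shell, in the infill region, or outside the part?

At z = 3.75 mm: the cylinder: section is a regular 6-gon, circumradius r=10; the cube at (-3, 15.5) is not intersected at this z (z outside [-1, 3]); Taking the first minus the rest: none of the subtracted shapes is present at this height, so the r=10 cylinder is unchanged — 1 connected region. Overall, the cross-section is a single solid region. The nearest boundary edge runs (5.00, -8.66)→(10.00, 0.00); distance from the point to it = 2.18 mm. The point is inside the cross-section and 2.18 mm from the nearest boundary — more than the 1.6 mm shell width (2 × 0.8), so it's in the infill interior.

infill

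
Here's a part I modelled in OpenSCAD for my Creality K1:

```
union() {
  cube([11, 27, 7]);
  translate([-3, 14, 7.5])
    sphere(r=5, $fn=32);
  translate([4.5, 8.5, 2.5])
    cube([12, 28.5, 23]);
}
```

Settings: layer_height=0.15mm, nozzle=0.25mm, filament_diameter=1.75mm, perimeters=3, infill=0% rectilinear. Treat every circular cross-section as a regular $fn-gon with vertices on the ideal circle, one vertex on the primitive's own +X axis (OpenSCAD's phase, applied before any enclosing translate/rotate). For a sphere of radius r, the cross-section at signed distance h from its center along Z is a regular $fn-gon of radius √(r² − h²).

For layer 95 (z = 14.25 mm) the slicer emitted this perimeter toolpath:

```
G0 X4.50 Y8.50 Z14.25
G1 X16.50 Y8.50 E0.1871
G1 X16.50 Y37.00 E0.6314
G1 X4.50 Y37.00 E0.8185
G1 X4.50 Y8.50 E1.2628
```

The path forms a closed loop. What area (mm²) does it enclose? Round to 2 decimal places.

Apply the shoelace formula to the sequence of (X, Y) vertices; enclosed area = 342.00 mm².

342.00 mm²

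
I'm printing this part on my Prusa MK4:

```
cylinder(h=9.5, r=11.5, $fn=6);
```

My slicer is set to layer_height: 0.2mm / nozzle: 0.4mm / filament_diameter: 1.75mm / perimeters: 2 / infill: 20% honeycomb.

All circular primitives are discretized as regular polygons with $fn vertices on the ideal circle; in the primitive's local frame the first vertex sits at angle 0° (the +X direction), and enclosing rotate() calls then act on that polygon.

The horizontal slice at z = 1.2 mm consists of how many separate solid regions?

1

At z = 1.2 mm: the cylinder: section is a regular 6-gon, circumradius r=11.5. The result has 1 disconnected region.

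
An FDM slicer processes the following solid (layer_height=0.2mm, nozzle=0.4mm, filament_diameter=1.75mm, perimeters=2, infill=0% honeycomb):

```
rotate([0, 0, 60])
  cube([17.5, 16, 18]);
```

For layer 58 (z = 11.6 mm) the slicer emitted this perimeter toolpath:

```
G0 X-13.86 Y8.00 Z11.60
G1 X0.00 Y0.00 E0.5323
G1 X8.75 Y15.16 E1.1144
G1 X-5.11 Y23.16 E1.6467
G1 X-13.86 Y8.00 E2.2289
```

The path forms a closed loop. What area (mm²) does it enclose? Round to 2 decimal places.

280.12 mm²

Apply the shoelace formula to the sequence of (X, Y) vertices; enclosed area = 280.12 mm².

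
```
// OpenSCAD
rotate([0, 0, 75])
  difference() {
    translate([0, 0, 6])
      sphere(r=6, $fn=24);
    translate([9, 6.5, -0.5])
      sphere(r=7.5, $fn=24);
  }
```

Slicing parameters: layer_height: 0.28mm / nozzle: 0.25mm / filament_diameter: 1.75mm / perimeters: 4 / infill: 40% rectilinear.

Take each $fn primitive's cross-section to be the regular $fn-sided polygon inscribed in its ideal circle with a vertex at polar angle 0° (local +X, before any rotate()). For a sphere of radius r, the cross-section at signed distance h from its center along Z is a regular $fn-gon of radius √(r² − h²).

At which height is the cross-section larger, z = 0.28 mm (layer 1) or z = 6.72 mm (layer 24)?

Layer 1 (z = 0.28): the r=6 sphere contributes a regular 24-gon of circumradius √(6²−5.72²) = 1.812 (area = (24/2)·1.812²·sin(360°/24) = 10.19 mm²); the sphere at (9, 6.5): section is a regular 24-gon, circumradius = √(r²−h²) = √(7.5²−0.78²) = 7.459 (area = (24/2)·7.459²·sin(360°/24) = 172.81 mm²); After the difference (first − rest): starting from the r=6 sphere (10.19 mm²), the r=7.5 sphere at (9, 6.5) misses the remaining region (no effect) — area = 10.19 mm²; (whole slice rotated 75° about Z — lengths, areas and connectivity unchanged). So its area = 10.19 mm². Layer 24 (z = 6.72): the r=6 sphere contributes a regular 24-gon of circumradius √(6²−0.72²) = 5.957 (area = (24/2)·5.957²·sin(360°/24) = 110.20 mm²); the sphere at (9, 6.5): section is a regular 24-gon, circumradius = √(r²−h²) = √(7.5²−7.22²) = 2.030 (area = (24/2)·2.030²·sin(360°/24) = 12.80 mm²); Taking the first minus the rest: starting from the r=6 sphere (110.20 mm²), the r=7.5 sphere at (9, 6.5) misses the remaining region (no effect) — area = 110.20 mm²; (rotated 75° about Z; rotation is an isometry so areas/perimeters/island counts are preserved). So its area = 110.20 mm². Layer 24 is larger (110.20 vs 10.19 mm²).

layer 24 (z = 6.72 mm)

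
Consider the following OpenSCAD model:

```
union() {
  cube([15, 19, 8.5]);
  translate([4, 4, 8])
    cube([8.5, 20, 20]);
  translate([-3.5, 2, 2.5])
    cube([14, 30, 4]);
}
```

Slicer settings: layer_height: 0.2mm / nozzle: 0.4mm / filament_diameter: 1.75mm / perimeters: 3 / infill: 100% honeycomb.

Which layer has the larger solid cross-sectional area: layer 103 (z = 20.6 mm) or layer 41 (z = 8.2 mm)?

layer 41 (z = 8.2 mm)

Layer 103 (z = 20.6): the cube does not reach this height (z outside [0, 8.5]); the cube at (4, 4) is present — its section is the full 8.5×20 rectangle (area 170.00 mm²); the cube at (-3.5, 2) does not reach this height (z outside [2.5, 6.5]); Merging all regions: only the 8.5×20 cube at (4, 4) is present, so the union is just that shape — area = 170.00 mm². So its area = 170.00 mm². Layer 41 (z = 8.2): the cube (footprint 15×19) is included at this height (area 285.00 mm²); the cube at (4, 4) (footprint 8.5×20) is included at this height (area 170.00 mm²); the cube at (-3.5, 2) is absent (z outside [2.5, 6.5]); Taking the union: the regions partially overlap — summed areas 455.00 mm² minus the doubly-counted overlap 127.50 mm² gives 327.50 mm² — area = 327.50 mm². So its area = 327.50 mm². Layer 41 is larger (327.50 vs 170.00 mm²).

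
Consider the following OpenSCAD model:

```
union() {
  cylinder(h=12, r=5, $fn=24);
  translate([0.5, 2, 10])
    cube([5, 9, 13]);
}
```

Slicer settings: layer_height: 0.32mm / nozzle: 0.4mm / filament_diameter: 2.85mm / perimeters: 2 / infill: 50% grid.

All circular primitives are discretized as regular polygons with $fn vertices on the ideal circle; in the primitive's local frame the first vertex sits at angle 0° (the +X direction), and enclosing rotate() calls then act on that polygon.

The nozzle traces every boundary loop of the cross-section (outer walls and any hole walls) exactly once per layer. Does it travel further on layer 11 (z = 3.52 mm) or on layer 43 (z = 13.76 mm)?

Layer 11 (z = 3.52): the r=5 cylinder gives a regular 24-gon of circumradius 5 (constant along its height) (perimeter = 2·24·5.000·sin(180°/24) = 31.33 mm); the cube at (0.5, 2) is absent (z outside [10, 23]); Combining (union): only the r=5 cylinder is present, so the union is just that shape — boundary = 31.33 mm. So its perimeter = 31.33 mm. Layer 43 (z = 13.76): the cylinder is not intersected at this z (z outside [0, 12]); the 5×9 cube at (0.5, 2) contributes its full rectangle (perimeter 28.00 mm); Taking the union: only the 5×9 cube at (0.5, 2) is present, so the union is just that shape — boundary = 28.00 mm. So its perimeter = 28.00 mm. Layer 11 is larger (31.33 vs 28.00 mm).

layer 11 (z = 3.52 mm)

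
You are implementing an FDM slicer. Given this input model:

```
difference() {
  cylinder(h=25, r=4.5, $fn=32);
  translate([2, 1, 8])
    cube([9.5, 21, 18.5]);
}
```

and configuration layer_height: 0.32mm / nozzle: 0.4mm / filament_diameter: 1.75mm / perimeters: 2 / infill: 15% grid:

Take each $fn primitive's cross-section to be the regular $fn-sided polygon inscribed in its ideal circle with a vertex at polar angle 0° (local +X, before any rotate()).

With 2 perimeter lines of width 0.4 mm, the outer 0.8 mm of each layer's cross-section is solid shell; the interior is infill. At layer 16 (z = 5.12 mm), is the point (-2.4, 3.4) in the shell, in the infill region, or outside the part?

At z = 5.12 mm: the cylinder: section is a regular 32-gon, circumradius r=4.5; the cube at (2, 1) is absent (z outside [8, 26.5]); Taking the first minus the rest: none of the subtracted shapes is present at this height, so the r=4.5 cylinder is unchanged — 1 connected region. Overall, the cross-section is a single solid region. The nearest boundary edge runs (-2.50, 3.74)→(-3.18, 3.18); distance from the point to it = 0.33 mm. The point is inside the cross-section, 0.33 mm from the nearest boundary — within the 0.8 mm shell band (2 × 0.4).

shell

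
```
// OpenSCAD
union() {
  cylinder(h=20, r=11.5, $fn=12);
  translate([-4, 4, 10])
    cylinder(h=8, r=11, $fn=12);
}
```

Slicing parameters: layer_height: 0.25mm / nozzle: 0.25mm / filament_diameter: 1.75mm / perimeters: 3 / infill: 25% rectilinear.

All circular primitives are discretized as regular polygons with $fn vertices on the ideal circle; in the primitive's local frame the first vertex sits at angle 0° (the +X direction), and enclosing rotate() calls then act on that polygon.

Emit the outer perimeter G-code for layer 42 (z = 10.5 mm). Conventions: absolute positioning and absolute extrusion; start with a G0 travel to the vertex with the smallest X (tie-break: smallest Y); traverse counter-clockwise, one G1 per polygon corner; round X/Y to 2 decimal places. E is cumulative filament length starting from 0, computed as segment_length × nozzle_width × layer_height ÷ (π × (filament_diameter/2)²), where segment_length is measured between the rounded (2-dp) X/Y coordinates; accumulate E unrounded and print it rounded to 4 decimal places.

G0 X-15.00 Y4.00 Z10.50
G1 X-13.53 Y-1.50 E0.1479
G1 X-10.21 Y-4.82 E0.2699
G1 X-9.96 Y-5.75 E0.2950
G1 X-5.75 Y-9.96 E0.4497
G1 X0.00 Y-11.50 E0.6043
G1 X5.75 Y-9.96 E0.7590
G1 X9.96 Y-5.75 E0.9137
G1 X11.50 Y0.00 E1.0684
G1 X9.96 Y5.75 E1.2231
G1 X5.75 Y9.96 E1.3778
G1 X4.82 Y10.21 E1.4028
G1 X1.50 Y13.53 E1.5248
G1 X-4.00 Y15.00 E1.6727
G1 X-9.50 Y13.53 E1.8207
G1 X-13.53 Y9.50 E1.9688
G1 X-15.00 Y4.00 E2.1167

At z = 10.5 mm: the r=11.5 cylinder contributes a regular 12-gon of circumradius 11.5; the cylinder at (-4, 4): section is a regular 12-gon, circumradius r=11; Combining (union): the regions partially overlap (shared area 256.39 mm²), so overlapping operands fuse into one piece — 1 connected region. The outline is a single polygon with 16 vertices. Extrusion per mm of travel: 0.25 × 0.25 / (π × 0.875²) = 0.025984. Accumulating E over each segment gives final E = 2.1167.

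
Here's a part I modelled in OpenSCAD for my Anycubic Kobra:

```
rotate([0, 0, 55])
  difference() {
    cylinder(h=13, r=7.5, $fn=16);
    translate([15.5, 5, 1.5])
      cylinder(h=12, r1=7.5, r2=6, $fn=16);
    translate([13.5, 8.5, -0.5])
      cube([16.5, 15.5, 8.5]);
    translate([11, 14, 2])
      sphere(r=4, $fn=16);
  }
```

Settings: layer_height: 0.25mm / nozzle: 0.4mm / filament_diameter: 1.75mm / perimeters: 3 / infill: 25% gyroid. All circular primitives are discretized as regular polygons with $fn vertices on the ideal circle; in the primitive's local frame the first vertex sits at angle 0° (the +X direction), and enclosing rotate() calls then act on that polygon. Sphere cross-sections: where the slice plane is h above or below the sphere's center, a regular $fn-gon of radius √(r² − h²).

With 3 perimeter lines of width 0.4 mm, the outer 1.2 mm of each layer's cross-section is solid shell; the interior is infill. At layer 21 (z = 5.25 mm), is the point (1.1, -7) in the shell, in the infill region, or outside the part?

shell

At z = 5.25 mm: the r=7.5 cylinder contributes a regular 16-gon of circumradius 7.5; the cone at (15.5, 5): at t=0.312 of its height the radius interpolates to r₁+(r₂−r₁)t = 7.031, giving a regular 16-gon of that circumradius; the 16.5×15.5 cube at (13.5, 8.5) contributes its full rectangle; the r=4 sphere at (11, 14) contributes a regular 16-gon of circumradius √(4²−3.25²) = 2.332; Subtracting the remaining from the first: starting from the r=7.5 cylinder, the cone at (15.5, 5) misses the remaining region (no effect); the 16.5×15.5 cube at (13.5, 8.5) misses the remaining region (no effect); the r=4 sphere at (11, 14) misses the remaining region (no effect) — 1 connected region; (rotated 55° about Z; rotation is an isometry so areas/perimeters/island counts are preserved). Overall, the cross-section is a single solid region. Undo the 55° rotation: the query point maps to (-5.103, -4.916) in the un-rotated model frame. The nearest boundary edge runs (-5.30, -5.30)→(-6.93, -2.87); distance from the point to it = 0.38 mm. The point is inside the cross-section, 0.38 mm from the nearest boundary — within the 1.2 mm shell band (3 × 0.4).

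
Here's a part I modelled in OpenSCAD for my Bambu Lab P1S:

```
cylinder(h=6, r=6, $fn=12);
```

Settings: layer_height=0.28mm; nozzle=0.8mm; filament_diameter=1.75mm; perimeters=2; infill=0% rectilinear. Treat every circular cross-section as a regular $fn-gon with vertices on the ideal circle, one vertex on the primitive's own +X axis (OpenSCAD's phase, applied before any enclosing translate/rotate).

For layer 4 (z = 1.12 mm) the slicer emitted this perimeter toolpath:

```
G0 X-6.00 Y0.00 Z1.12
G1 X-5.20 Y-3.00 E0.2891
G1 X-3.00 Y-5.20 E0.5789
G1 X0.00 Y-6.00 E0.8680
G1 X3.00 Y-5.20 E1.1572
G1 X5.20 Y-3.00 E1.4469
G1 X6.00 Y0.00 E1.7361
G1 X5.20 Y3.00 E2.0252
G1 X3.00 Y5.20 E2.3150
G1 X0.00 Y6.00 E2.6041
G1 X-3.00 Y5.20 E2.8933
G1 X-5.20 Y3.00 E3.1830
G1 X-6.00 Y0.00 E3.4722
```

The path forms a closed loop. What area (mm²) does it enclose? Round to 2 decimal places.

108.08 mm²

Apply the shoelace formula to the sequence of (X, Y) vertices; enclosed area = 108.08 mm².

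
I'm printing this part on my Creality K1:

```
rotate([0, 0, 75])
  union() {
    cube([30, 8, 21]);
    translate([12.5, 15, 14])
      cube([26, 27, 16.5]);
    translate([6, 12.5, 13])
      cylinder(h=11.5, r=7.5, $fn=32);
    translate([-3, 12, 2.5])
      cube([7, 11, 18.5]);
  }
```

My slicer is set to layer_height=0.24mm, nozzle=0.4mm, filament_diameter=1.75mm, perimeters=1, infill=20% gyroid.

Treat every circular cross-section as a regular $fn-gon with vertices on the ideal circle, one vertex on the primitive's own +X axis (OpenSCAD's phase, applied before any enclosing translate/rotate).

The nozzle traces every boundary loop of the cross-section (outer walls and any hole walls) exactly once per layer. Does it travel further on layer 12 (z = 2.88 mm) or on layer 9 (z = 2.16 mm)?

layer 12 (z = 2.88 mm)

Layer 12 (z = 2.88): the cube is present — its section is the full 30×8 rectangle (perimeter 76.00 mm); the cube at (12.5, 15) is not intersected at this z (z outside [14, 30.5]); the cylinder at (6, 12.5) does not reach this height (z outside [13, 24.5]); the cube at (-3, 12) (footprint 7×11) is included at this height (perimeter 36.00 mm); Merging all regions: the 2 present regions are separate (no shared area or edge), so areas and boundary lengths simply add and each stays a separate island — boundary = 112.00 mm; (whole slice rotated 75° about Z — lengths, areas and connectivity unchanged). So its perimeter = 112.00 mm. Layer 9 (z = 2.16): the 30×8 cube contributes its full rectangle (perimeter 76.00 mm); the cube at (12.5, 15) does not reach this height (z outside [14, 30.5]); the cylinder at (6, 12.5) is not intersected at this z (z outside [13, 24.5]); the cube at (-3, 12) is not intersected at this z (z outside [2.5, 21]); Merging all regions: only the 30×8 cube is present, so the union is just that shape — boundary = 76.00 mm; (rotated 75° about Z; rotation is an isometry so areas/perimeters/island counts are preserved). So its perimeter = 76.00 mm. Layer 12 is larger (112.00 vs 76.00 mm).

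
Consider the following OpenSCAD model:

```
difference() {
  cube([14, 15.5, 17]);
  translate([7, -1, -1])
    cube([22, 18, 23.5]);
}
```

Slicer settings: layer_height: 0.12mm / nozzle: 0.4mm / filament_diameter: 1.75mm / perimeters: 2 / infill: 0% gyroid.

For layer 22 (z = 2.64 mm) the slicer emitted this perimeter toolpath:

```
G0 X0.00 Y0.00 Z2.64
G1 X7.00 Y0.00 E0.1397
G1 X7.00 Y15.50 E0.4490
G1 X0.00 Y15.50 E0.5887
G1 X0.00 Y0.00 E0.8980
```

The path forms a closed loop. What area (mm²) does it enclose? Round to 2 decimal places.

108.50 mm²

Apply the shoelace formula to the sequence of (X, Y) vertices; enclosed area = 108.50 mm².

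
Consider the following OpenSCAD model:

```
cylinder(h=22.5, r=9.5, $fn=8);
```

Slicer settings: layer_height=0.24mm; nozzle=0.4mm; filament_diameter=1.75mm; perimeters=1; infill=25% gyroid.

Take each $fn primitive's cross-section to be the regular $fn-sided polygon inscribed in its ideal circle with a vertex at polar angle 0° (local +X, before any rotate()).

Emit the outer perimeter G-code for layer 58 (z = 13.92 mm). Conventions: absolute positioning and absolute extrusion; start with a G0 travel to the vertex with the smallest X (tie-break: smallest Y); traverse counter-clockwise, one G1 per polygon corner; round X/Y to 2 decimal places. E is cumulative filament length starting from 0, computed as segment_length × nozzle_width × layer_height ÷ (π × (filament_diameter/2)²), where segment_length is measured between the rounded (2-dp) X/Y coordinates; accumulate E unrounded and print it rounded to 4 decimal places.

At z = 13.92 mm: the r=9.5 cylinder contributes a regular 8-gon of circumradius 9.5. The outline is a single polygon with 8 vertices. Extrusion per mm of travel: 0.4 × 0.24 / (π × 0.875²) = 0.039912. Accumulating E over each segment gives final E = 2.3220.

G0 X-9.50 Y0.00 Z13.92
G1 X-6.72 Y-6.72 E0.2903
G1 X0.00 Y-9.50 E0.5805
G1 X6.72 Y-6.72 E0.8708
G1 X9.50 Y0.00 E1.1610
G1 X6.72 Y6.72 E1.4513
G1 X0.00 Y9.50 E1.7415
G1 X-6.72 Y6.72 E2.0318
G1 X-9.50 Y0.00 E2.3220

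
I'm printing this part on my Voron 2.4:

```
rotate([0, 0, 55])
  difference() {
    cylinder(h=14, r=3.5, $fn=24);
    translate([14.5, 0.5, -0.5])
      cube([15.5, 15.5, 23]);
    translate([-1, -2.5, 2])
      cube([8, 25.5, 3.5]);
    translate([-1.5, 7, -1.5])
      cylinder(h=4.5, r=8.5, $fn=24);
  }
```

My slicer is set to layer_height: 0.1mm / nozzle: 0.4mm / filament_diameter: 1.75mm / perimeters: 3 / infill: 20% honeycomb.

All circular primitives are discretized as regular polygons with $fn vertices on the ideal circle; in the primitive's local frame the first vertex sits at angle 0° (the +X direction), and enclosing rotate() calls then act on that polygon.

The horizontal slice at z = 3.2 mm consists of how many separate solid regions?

At z = 3.2 mm: the r=3.5 cylinder gives a regular 24-gon of circumradius 3.5 (constant along its height); the cube at (14.5, 0.5) is present — its section is the full 15.5×15.5 rectangle; the cube at (-1, -2.5) (footprint 8×25.5) is included at this height; the cylinder at (-1.5, 7) is not intersected at this z (z outside [-1.5, 3]); Taking the first minus the rest: starting from the r=3.5 cylinder, the 15.5×15.5 cube at (14.5, 0.5) misses the remaining region (no effect); the 8×25.5 cube at (-1, -2.5) partially overlaps it — only the 23.32 mm² overlap (of its 204.00 mm²) is removed, clipping the outline — 1 connected region; (rotated 55° about Z; rotation is an isometry so areas/perimeters/island counts are preserved). The result has 1 disconnected region.

1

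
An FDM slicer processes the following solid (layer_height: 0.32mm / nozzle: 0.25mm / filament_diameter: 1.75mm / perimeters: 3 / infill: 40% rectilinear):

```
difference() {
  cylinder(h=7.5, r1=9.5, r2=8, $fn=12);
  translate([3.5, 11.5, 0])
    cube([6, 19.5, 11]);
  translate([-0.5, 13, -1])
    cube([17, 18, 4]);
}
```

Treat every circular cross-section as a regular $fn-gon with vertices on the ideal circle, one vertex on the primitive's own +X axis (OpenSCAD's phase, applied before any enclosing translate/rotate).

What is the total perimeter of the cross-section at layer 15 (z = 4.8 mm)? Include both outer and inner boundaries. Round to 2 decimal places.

53.05 mm

At z = 4.8 mm: the cone: at t=0.640 of its height the radius interpolates to r₁+(r₂−r₁)t = 8.540, giving a regular 12-gon of that circumradius (perimeter = 2·12·8.540·sin(180°/12) = 53.05 mm); the cube at (3.5, 11.5) (footprint 6×19.5) is included at this height (perimeter 51.00 mm); the cube at (-0.5, 13) does not reach this height (z outside [-1, 3]); After the difference (first − rest): starting from the cone, the 6×19.5 cube at (3.5, 11.5) misses the remaining region (no effect) — boundary = 53.05 mm. Overall, the cross-section is a single solid region. Total boundary length (outer) = 53.05 mm.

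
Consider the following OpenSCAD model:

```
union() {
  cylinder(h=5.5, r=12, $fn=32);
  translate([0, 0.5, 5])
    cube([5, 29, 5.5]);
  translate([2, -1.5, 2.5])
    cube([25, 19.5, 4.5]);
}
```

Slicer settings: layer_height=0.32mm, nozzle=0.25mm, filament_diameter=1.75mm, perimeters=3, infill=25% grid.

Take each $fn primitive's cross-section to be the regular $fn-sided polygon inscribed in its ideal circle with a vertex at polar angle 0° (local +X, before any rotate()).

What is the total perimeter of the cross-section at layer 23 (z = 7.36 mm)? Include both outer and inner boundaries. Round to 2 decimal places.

68.00 mm

At z = 7.36 mm: the cylinder does not reach this height (z outside [0, 5.5]); the cube at (0, 0.5) (footprint 5×29) is included at this height (perimeter 68.00 mm); the cube at (2, -1.5) is not intersected at this z (z outside [2.5, 7]); Combining (union): only the 5×29 cube at (0, 0.5) is present, so the union is just that shape — boundary = 68.00 mm. Overall, the cross-section is a single solid region. Total boundary length (outer) = 68.00 mm.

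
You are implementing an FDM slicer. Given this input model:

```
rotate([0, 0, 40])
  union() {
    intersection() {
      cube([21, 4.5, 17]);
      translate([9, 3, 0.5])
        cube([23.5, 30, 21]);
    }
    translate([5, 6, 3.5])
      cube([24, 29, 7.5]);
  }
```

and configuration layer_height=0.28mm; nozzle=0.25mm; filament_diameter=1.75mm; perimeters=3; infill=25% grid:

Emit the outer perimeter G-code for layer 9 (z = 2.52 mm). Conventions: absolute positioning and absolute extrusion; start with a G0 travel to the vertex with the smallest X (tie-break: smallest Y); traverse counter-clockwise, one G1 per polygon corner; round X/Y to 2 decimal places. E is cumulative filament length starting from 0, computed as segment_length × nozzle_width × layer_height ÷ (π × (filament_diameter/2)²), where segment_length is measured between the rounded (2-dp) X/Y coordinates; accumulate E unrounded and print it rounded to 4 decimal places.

G0 X4.00 Y9.23 Z2.52
G1 X4.97 Y8.08 E0.0438
G1 X14.16 Y15.80 E0.3931
G1 X13.19 Y16.95 E0.4369
G1 X4.00 Y9.23 E0.7862

At z = 2.52 mm: the 21×4.5 cube contributes its full rectangle; the cube at (9, 3) is present — its section is the full 23.5×30 rectangle; Keeping only the common overlap: the 23.5×30 cube at (9, 3) partially overlaps the 21×4.5 cube; clipping to the common part keeps 18.00 mm² — 1 connected region; the cube at (5, 6) is not intersected at this z (z outside [3.5, 11]); Combining (union): only the result so far is present, so the union is just that shape — 1 connected region; (whole slice rotated 40° about Z — lengths, areas and connectivity unchanged). The outline is a single polygon with 4 vertices. Extrusion per mm of travel: 0.25 × 0.28 / (π × 0.875²) = 0.029103. Accumulating E over each segment gives final E = 0.7862.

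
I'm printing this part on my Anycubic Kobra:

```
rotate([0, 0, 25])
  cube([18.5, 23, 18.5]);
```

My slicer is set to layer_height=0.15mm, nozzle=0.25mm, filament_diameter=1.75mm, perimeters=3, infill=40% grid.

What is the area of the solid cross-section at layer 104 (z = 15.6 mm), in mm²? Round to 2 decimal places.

425.50 mm²

At z = 15.6 mm: the cube is present — its section is the full 18.5×23 rectangle (area 425.50 mm²); (rotated 25° about Z; rotation is an isometry so areas/perimeters/island counts are preserved). Overall, the cross-section is a single solid region. Net area = 425.50 mm².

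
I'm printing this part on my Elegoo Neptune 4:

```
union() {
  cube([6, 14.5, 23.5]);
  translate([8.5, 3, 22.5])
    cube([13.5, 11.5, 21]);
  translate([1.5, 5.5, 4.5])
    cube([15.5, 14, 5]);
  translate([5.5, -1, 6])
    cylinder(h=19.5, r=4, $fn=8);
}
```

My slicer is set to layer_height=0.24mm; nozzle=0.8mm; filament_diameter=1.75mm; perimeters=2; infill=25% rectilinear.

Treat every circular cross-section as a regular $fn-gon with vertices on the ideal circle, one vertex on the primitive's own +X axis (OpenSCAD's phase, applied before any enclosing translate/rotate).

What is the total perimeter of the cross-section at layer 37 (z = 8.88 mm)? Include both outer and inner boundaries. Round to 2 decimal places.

85.03 mm

At z = 8.88 mm: the 6×14.5 cube contributes its full rectangle (perimeter 41.00 mm); the cube at (8.5, 3) is not intersected at this z (z outside [22.5, 43.5]); the cube at (1.5, 5.5) is present — its section is the full 15.5×14 rectangle (perimeter 59.00 mm); the cylinder at (5.5, -1): section is a regular 8-gon, circumradius r=4 (perimeter = 2·8·4.000·sin(180°/8) = 24.49 mm); Combining (union): the regions partially overlap (shared area 49.47 mm²), so the edge portions inside another operand are dropped and the merged outline is re-measured after clipping — boundary = 85.03 mm. Overall, the cross-section is a single solid region. Total boundary length (outer) = 85.03 mm.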